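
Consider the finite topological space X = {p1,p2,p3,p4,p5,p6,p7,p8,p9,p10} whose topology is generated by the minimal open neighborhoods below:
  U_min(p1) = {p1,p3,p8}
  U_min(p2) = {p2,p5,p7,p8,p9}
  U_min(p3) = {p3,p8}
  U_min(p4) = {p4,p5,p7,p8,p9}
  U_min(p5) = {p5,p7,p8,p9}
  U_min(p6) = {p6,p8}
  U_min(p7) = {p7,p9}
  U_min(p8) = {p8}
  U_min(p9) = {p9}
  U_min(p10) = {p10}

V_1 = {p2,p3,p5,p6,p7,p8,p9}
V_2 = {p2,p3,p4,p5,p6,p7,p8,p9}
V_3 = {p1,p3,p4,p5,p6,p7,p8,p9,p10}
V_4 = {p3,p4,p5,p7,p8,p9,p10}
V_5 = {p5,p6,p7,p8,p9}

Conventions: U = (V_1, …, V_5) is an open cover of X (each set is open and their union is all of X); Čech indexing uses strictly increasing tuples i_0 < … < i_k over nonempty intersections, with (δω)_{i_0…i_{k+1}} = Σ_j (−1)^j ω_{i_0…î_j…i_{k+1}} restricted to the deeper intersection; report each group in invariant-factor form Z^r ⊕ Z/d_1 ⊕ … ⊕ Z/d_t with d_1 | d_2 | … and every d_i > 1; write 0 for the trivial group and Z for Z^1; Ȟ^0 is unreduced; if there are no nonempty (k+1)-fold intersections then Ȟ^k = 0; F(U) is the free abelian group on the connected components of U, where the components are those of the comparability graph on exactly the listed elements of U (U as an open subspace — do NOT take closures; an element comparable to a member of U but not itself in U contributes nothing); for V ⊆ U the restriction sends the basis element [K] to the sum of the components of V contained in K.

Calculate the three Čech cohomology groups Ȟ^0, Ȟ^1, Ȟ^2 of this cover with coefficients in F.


nerve of the cover:
  V12={p2,p3,p5,p6,p7,p8,p9} V13={p3,p5,p6,p7,p8,p9} V14={p3,p5,p7,p8,p9} V15={p5,p6,p7,p8,p9} V23={p3,p4,p5,p6,p7,p8,p9} V24={p3,p4,p5,p7,p8,p9} V25={p5,p6,p7,p8,p9} V34={p3,p4,p5,p7,p8,p9,p10} V35={p5,p6,p7,p8,p9} V45={p5,p7,p8,p9}
  V123={p3,p5,p6,p7,p8,p9} V124={p3,p5,p7,p8,p9} V125={p5,p6,p7,p8,p9} V134={p3,p5,p7,p8,p9} V135={p5,p6,p7,p8,p9} V145={p5,p7,p8,p9} V234={p3,p4,p5,p7,p8,p9} V235={p5,p6,p7,p8,p9} V245={p5,p7,p8,p9} V345={p5,p7,p8,p9}
  V1234={p3,p5,p7,p8,p9} V1235={p5,p6,p7,p8,p9} V1245={p5,p7,p8,p9} V1345={p5,p7,p8,p9} V2345={p5,p7,p8,p9}
  V12345={p5,p7,p8,p9}
components per intersection:
  V1: {p2,p3,p5,p6,p7,p8,p9}
  V2: {p2,p3,p4,p5,p6,p7,p8,p9}
  V3: {p1,p3,p4,p5,p6,p7,p8,p9} {p10}
  V4: {p3,p4,p5,p7,p8,p9} {p10}
  V5: {p5,p6,p7,p8,p9}
  V12: {p2,p3,p5,p6,p7,p8,p9}
  V13: {p3,p5,p6,p7,p8,p9}
  V14: {p3,p5,p7,p8,p9}
  V15: {p5,p6,p7,p8,p9}
  V23: {p3,p4,p5,p6,p7,p8,p9}
  V24: {p3,p4,p5,p7,p8,p9}
  V25: {p5,p6,p7,p8,p9}
  V34: {p3,p4,p5,p7,p8,p9} {p10}
  V35: {p5,p6,p7,p8,p9}
  V45: {p5,p7,p8,p9}
  V123: {p3,p5,p6,p7,p8,p9}
  V124: {p3,p5,p7,p8,p9}
  V125: {p5,p6,p7,p8,p9}
  V134: {p3,p5,p7,p8,p9}
  V135: {p5,p6,p7,p8,p9}
  V145: {p5,p7,p8,p9}
  V234: {p3,p4,p5,p7,p8,p9}
  V235: {p5,p6,p7,p8,p9}
  V245: {p5,p7,p8,p9}
  V345: {p5,p7,p8,p9}
  V1234: {p3,p5,p7,p8,p9}
  V1235: {p5,p6,p7,p8,p9}
  V1245: {p5,p7,p8,p9}
  V1345: {p5,p7,p8,p9}
  V2345: {p5,p7,p8,p9}
  V12345: {p5,p7,p8,p9}
C dims 7,11,10,5; δ0: rk 5, SNF 1^5; δ1: rk 6, SNF 1^6; δ2: rk 4, SNF 1^4
Ȟ^0 = (7 − 5) − 0 = 2, so Ȟ^0 ≅ Z^2
Ȟ^1 = (11 − 6) − 5 = 0, so Ȟ^1 ≅ 0
Ȟ^2 = (10 − 4) − 6 = 0, so Ȟ^2 ≅ 0

Ȟ^0 ≅ Z^2; Ȟ^1 ≅ 0; Ȟ^2 ≅ 0


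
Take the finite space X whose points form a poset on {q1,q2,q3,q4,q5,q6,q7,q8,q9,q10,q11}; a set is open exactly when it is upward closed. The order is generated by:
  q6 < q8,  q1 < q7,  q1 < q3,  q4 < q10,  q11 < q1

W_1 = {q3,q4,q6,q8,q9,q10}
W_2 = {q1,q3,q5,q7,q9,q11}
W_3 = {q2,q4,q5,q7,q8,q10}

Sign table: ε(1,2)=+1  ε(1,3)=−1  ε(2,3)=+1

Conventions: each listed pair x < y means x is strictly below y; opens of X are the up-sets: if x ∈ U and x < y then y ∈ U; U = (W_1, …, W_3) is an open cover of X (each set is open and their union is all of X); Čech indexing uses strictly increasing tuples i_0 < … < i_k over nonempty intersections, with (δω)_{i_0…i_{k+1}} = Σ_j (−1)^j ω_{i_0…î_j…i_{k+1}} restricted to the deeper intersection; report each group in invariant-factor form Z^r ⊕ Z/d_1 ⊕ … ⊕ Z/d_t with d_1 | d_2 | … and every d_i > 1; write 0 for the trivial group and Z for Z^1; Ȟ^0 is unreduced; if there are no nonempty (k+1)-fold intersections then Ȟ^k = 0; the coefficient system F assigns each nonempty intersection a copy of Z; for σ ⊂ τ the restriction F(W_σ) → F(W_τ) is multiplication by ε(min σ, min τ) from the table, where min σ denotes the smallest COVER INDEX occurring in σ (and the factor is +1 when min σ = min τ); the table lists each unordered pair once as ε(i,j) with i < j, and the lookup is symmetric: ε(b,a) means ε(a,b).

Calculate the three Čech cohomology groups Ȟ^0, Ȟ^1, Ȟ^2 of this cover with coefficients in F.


Ȟ^0 = 0, Ȟ^1 = Z/2 and Ȟ^2 = 0

nonempty intersections:
  W12={q3,q9} W13={q4,q8,q10} W23={q5,q7}
C dims 3,3; δ0: rk 3, SNF 1^2·2
Ȟ^0: (3−3)−0=0 ⇒ 0
Ȟ^1: (3−0)−3=0 plus torsion [2] ⇒ Z/2
Ȟ^2: (0−0)−0=0 ⇒ 0


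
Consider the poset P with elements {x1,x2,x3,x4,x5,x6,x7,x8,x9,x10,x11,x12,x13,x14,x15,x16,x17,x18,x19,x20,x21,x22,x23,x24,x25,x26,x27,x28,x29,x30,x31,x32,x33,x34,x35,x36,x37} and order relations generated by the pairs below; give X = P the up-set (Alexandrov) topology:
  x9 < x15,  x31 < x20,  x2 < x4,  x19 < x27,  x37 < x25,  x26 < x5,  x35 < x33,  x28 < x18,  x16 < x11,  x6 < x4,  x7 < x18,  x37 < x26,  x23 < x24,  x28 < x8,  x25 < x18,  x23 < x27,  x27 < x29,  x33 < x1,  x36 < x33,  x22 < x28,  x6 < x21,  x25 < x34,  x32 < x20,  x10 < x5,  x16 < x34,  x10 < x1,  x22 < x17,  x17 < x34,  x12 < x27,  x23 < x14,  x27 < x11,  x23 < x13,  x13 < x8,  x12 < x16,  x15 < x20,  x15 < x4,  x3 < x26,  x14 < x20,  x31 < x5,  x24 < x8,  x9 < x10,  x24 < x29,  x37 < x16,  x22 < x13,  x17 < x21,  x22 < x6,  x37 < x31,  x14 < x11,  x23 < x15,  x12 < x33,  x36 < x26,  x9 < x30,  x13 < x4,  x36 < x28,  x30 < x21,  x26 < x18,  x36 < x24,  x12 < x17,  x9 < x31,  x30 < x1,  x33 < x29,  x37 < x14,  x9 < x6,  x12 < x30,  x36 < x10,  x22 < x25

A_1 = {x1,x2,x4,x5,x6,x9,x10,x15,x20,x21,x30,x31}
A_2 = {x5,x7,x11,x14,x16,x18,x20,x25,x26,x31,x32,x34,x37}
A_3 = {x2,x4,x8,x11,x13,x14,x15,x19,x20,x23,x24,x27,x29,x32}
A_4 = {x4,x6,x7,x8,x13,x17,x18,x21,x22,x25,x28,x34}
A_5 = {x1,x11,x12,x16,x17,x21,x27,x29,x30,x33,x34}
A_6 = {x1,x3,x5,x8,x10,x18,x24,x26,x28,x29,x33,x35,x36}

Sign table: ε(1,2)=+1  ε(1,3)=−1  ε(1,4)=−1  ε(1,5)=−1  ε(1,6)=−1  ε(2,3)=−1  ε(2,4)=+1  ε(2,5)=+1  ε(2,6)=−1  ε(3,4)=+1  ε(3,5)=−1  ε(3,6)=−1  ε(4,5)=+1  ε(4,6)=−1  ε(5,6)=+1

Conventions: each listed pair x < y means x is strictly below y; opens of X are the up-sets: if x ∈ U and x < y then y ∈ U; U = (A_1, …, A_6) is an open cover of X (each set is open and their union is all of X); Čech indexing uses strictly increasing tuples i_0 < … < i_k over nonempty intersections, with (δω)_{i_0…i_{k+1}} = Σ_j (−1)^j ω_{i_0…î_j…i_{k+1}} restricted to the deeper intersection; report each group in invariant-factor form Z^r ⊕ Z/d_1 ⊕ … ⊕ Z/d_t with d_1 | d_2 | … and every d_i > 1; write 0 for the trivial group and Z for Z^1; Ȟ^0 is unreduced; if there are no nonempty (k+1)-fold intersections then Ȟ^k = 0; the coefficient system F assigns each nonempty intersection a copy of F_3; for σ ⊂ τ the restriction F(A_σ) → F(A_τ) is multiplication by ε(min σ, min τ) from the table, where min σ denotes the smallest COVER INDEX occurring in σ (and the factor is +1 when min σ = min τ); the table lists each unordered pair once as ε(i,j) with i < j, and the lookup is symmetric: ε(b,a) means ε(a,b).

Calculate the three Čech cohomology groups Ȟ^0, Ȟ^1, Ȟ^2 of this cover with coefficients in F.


Ȟ^0 ≅ 0; Ȟ^1 ≅ 0; Ȟ^2 ≅ Z/3

nerve of the cover:
  A12={x5,x20,x31} A13={x2,x4,x15,x20} A14={x4,x6,x21} A15={x1,x21,x30} A16={x1,x5,x10} A23={x11,x14,x20,x32} A24={x7,x18,x25,x34} A25={x11,x16,x34} A26={x5,x18,x26} A34={x4,x8,x13} A35={x11,x27,x29} A36={x8,x24,x29} A45={x17,x21,x34} A46={x8,x18,x28} A56={x1,x29,x33}
  A123={x20} A126={x5} A134={x4} A145={x21} A156={x1} A235={x11} A245={x34} A246={x18} A346={x8} A356={x29}
C dims 6,15,10; δ0: rk_F3 6; δ1: rk_F3 9
Ȟ^0 = (6 − 6) − 0 = 0, so Ȟ^0 ≅ 0
Ȟ^1 = (15 − 9) − 6 = 0, so Ȟ^1 ≅ 0
Ȟ^2 = (10 − 0) − 9 = 1, so Ȟ^2 ≅ Z/3


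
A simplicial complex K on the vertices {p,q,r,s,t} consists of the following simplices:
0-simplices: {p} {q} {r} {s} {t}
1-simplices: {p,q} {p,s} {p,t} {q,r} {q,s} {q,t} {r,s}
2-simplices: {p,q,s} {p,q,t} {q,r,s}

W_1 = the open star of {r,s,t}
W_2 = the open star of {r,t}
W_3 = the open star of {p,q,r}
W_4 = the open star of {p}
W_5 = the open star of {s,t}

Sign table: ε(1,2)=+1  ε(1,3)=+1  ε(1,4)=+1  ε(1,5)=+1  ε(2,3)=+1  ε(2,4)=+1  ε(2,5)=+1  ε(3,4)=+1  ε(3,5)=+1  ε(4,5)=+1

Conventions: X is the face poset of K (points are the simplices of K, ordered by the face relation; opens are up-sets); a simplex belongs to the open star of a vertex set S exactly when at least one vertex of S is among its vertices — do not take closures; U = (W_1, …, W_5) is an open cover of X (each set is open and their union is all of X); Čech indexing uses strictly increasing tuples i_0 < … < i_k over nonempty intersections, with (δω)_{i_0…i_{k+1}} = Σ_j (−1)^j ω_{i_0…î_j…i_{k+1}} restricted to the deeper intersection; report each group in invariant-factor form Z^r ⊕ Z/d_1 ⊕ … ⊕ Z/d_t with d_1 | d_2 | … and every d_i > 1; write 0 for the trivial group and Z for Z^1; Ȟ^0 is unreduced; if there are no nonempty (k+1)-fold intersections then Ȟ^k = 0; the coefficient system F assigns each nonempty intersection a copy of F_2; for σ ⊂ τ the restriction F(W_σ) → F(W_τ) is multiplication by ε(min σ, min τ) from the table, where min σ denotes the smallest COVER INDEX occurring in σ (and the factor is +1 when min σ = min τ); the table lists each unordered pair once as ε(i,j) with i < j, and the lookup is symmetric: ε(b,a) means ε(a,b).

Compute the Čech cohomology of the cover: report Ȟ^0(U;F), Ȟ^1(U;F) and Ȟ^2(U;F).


nonempty overlaps:
  W1={{r},{s},{t},{p,s},{p,t},{q,r},{q,s},{q,t},{r,s},{p,q,s},{p,q,t},{q,r,s}} W2={{r},{t},{p,t},{q,r},{q,t},{r,s},{p,q,t},{q,r,s}} W3={{p},{q},{r},{p,q},{p,s},{p,t},{q,r},{q,s},{q,t},{r,s},{p,q,s},{p,q,t},{q,r,s}} W4={{p},{p,q},{p,s},{p,t},{p,q,s},{p,q,t}} W5={{s},{t},{p,s},{p,t},{q,s},{q,t},{r,s},{p,q,s},{p,q,t},{q,r,s}}
  W12={{r},{t},{p,t},{q,r},{q,t},{r,s},{p,q,t},{q,r,s}} W13={{r},{p,s},{p,t},{q,r},{q,s},{q,t},{r,s},{p,q,s},{p,q,t},{q,r,s}} W14={{p,s},{p,t},{p,q,s},{p,q,t}} W15={{s},{t},{p,s},{p,t},{q,s},{q,t},{r,s},{p,q,s},{p,q,t},{q,r,s}} W23={{r},{p,t},{q,r},{q,t},{r,s},{p,q,t},{q,r,s}} W24={{p,t},{p,q,t}} W25={{t},{p,t},{q,t},{r,s},{p,q,t},{q,r,s}} W34={{p},{p,q},{p,s},{p,t},{p,q,s},{p,q,t}} W35={{p,s},{p,t},{q,s},{q,t},{r,s},{p,q,s},{p,q,t},{q,r,s}} W45={{p,s},{p,t},{p,q,s},{p,q,t}}
  W123={{r},{p,t},{q,r},{q,t},{r,s},{p,q,t},{q,r,s}} W124={{p,t},{p,q,t}} W125={{t},{p,t},{q,t},{r,s},{p,q,t},{q,r,s}} W134={{p,s},{p,t},{p,q,s},{p,q,t}} W135={{p,s},{p,t},{q,s},{q,t},{r,s},{p,q,s},{p,q,t},{q,r,s}} W145={{p,s},{p,t},{p,q,s},{p,q,t}} W234={{p,t},{p,q,t}} W235={{p,t},{q,t},{r,s},{p,q,t},{q,r,s}} W245={{p,t},{p,q,t}} W345={{p,s},{p,t},{p,q,s},{p,q,t}}
  W1234={{p,t},{p,q,t}} W1235={{p,t},{q,t},{r,s},{p,q,t},{q,r,s}} W1245={{p,t},{p,q,t}} W1345={{p,s},{p,t},{p,q,s},{p,q,t}} W2345={{p,t},{p,q,t}}
  W12345={{p,t},{p,q,t}}
C dims 5,10,10,5; δ0: rk_F2 4; δ1: rk_F2 6; δ2: rk_F2 4
degree 0: 5−4−0 = 1 → Ȟ^0 ≅ Z/2
degree 1: 10−6−4 = 0 → Ȟ^1 ≅ 0
degree 2: 10−4−6 = 0 → Ȟ^2 ≅ 0

Ȟ^0(U;F) ≅ Z/2, Ȟ^1(U;F) ≅ 0, Ȟ^2(U;F) ≅ 0


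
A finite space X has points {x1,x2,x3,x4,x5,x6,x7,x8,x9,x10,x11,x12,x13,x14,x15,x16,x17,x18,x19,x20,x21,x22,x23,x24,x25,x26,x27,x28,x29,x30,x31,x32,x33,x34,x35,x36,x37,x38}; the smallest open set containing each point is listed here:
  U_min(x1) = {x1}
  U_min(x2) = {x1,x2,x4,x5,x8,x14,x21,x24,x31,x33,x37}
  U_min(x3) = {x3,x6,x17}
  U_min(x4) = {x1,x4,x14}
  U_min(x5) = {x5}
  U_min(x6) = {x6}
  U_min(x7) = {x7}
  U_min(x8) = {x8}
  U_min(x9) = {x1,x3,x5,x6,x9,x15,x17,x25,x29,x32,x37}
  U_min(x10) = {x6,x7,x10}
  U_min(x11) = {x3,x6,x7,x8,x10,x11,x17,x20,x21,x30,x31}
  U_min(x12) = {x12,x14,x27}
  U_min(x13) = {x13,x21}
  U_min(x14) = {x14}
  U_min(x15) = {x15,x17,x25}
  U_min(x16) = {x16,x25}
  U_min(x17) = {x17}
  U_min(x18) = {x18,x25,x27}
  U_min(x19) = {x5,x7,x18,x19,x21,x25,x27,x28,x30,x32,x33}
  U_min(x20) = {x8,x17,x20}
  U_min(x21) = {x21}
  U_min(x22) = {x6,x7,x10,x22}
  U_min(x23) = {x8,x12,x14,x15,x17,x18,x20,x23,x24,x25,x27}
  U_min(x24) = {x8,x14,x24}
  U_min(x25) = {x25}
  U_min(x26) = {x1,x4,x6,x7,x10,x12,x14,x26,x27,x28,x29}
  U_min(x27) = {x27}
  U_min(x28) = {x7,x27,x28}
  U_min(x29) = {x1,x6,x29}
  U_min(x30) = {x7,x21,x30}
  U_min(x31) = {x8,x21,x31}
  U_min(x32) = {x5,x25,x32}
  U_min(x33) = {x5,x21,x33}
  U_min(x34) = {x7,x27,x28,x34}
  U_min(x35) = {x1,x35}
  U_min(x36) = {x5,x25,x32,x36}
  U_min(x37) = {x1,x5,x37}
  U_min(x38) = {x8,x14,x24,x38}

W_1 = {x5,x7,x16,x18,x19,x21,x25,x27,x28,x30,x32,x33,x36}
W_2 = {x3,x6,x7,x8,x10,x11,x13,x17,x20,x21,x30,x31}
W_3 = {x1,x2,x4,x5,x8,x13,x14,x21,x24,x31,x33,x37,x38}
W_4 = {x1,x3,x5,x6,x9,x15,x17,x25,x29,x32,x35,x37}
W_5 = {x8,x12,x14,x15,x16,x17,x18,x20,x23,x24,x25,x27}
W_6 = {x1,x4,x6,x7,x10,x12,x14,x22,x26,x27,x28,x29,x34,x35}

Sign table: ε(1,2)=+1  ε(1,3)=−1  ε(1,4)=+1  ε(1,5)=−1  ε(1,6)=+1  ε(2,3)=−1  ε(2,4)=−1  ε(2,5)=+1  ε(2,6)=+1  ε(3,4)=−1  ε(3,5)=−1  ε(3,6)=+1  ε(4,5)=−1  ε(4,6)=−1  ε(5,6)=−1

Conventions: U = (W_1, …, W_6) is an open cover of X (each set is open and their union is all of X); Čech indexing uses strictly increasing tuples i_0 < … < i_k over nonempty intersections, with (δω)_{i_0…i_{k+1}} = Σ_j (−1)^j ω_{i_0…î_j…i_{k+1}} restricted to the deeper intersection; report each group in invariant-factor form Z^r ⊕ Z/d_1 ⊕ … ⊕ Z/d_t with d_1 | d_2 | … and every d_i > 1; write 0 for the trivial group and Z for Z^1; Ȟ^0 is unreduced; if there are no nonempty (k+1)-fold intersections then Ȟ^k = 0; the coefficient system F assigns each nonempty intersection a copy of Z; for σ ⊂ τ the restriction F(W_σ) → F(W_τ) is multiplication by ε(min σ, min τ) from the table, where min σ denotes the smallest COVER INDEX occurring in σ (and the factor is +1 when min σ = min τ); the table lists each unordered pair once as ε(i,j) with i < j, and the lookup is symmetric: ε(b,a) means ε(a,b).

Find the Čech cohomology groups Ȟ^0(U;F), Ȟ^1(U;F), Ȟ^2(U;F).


nerve simplices:
  W12={x7,x21,x30} W13={x5,x21,x33} W14={x5,x25,x32} W15={x16,x18,x25,x27} W16={x7,x27,x28} W23={x8,x13,x21,x31} W24={x3,x6,x17} W25={x8,x17,x20} W26={x6,x7,x10} W34={x1,x5,x37} W35={x8,x14,x24} W36={x1,x4,x14} W45={x15,x17,x25} W46={x1,x6,x29,x35} W56={x12,x14,x27}
  W123={x21} W126={x7} W134={x5} W145={x25} W156={x27} W235={x8} W245={x17} W246={x6} W346={x1} W356={x14}
C dims 6,15,10; δ0: rk 6, SNF 1^5·2; δ1: rk 9, SNF 1^9
degree 0: 6−6−0 = 0 → Ȟ^0 ≅ 0
degree 1: 15−9−6 = 0 plus torsion [2] → Ȟ^1 ≅ Z/2
degree 2: 10−0−9 = 1 → Ȟ^2 ≅ Z

Ȟ^0(U;F) ≅ 0; Ȟ^1(U;F) ≅ Z/2; Ȟ^2(U;F) ≅ Z


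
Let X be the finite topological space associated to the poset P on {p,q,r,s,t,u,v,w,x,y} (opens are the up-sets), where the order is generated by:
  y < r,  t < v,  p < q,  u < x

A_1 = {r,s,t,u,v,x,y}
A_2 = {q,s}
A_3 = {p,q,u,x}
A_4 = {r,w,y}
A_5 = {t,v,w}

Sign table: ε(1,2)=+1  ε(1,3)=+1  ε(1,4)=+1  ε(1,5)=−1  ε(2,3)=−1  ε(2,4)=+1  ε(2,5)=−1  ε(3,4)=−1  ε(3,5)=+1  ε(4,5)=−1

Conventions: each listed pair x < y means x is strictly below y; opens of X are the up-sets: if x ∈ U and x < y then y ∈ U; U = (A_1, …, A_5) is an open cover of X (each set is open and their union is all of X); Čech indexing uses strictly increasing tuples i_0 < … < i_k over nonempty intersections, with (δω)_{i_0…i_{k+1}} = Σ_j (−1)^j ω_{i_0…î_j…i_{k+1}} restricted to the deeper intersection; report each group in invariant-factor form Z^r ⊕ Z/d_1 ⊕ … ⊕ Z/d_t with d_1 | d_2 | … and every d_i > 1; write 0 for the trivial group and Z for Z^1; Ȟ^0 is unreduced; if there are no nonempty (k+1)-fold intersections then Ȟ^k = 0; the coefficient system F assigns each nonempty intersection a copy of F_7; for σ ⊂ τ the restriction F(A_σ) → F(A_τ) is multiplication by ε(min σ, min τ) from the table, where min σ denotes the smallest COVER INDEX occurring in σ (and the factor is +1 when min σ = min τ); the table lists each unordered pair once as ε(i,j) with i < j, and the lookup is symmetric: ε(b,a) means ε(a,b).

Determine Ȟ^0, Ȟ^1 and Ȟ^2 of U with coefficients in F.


intersection data:
  A12={s} A13={u,x} A14={r,y} A15={t,v} A23={q} A45={w}
C dims 5,6; δ0: rk_F7 5
Ȟ^0 = (5 − 5) − 0 = 0, so Ȟ^0 ≅ 0
Ȟ^1 = (6 − 0) − 5 = 1, so Ȟ^1 ≅ Z/7
Ȟ^2 = (0 − 0) − 0 = 0, so Ȟ^2 ≅ 0

Ȟ^0(U;F) ≅ 0; Ȟ^1(U;F) ≅ Z/7; Ȟ^2(U;F) ≅ 0


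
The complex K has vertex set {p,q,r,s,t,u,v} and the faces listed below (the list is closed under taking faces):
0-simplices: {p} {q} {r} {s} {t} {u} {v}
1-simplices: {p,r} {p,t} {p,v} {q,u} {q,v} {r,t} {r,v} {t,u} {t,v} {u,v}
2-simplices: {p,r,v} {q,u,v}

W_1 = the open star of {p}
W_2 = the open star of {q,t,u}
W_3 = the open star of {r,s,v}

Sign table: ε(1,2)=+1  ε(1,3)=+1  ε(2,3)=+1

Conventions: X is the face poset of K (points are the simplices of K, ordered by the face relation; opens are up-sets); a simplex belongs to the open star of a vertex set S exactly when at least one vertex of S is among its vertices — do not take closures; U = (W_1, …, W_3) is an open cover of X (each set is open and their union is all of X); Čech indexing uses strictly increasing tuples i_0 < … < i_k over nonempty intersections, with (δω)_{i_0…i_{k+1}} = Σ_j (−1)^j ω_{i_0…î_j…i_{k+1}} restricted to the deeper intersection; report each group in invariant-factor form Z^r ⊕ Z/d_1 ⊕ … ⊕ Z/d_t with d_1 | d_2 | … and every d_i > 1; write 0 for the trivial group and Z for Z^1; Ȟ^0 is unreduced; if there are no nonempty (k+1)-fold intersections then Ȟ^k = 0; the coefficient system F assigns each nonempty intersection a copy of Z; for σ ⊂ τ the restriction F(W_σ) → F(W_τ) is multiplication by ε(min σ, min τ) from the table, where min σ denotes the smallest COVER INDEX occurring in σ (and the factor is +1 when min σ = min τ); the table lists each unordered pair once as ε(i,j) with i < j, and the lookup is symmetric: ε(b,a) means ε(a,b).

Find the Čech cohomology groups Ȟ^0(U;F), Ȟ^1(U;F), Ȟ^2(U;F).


Ȟ^0 = Z, Ȟ^1 = Z and Ȟ^2 = 0

cover nerve:
  W1={{p},{p,r},{p,t},{p,v},{p,r,v}} W2={{q},{t},{u},{p,t},{q,u},{q,v},{r,t},{t,u},{t,v},{u,v},{q,u,v}} W3={{r},{s},{v},{p,r},{p,v},{q,v},{r,t},{r,v},{t,v},{u,v},{p,r,v},{q,u,v}}
  W12={{p,t}} W13={{p,r},{p,v},{p,r,v}} W23={{q,v},{r,t},{t,v},{u,v},{q,u,v}}
C dims 3,3; δ0: rk 2, SNF 1^2
Ȟ^0: (3−2)−0=1 ⇒ Z
Ȟ^1: (3−0)−2=1 ⇒ Z
Ȟ^2: (0−0)−0=0 ⇒ 0


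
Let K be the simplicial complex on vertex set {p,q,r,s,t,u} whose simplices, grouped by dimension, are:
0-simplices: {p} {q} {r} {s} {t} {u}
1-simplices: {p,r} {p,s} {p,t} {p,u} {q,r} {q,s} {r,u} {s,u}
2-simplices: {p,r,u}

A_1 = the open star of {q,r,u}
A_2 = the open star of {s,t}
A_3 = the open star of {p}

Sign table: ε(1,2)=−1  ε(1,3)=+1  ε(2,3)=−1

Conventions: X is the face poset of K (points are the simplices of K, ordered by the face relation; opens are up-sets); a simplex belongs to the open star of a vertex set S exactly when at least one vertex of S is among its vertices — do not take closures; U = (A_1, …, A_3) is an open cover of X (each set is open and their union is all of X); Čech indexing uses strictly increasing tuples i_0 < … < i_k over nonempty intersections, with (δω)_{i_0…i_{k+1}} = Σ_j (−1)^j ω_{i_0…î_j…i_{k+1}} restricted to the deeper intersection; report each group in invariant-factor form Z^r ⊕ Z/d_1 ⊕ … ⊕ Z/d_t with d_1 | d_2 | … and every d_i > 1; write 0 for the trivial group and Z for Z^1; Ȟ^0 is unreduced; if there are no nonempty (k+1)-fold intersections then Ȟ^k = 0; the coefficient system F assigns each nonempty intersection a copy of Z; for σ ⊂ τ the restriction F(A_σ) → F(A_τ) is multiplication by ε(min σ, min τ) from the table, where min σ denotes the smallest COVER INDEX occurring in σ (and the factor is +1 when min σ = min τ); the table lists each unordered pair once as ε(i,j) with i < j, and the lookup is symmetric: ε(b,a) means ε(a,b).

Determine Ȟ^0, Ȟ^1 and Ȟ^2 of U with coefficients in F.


Ȟ^0 ≅ Z, Ȟ^1 ≅ Z, Ȟ^2 ≅ 0

intersection data:
  A1={{q},{r},{u},{p,r},{p,u},{q,r},{q,s},{r,u},{s,u},{p,r,u}} A2={{s},{t},{p,s},{p,t},{q,s},{s,u}} A3={{p},{p,r},{p,s},{p,t},{p,u},{p,r,u}}
  A12={{q,s},{s,u}} A13={{p,r},{p,u},{p,r,u}} A23={{p,s},{p,t}}
C dims 3,3; δ0: rk 2, SNF 1^2
Ȟ^0 = (3 − 2) − 0 = 1, so Ȟ^0 ≅ Z
Ȟ^1 = (3 − 0) − 2 = 1, so Ȟ^1 ≅ Z
Ȟ^2 = (0 − 0) − 0 = 0, so Ȟ^2 ≅ 0


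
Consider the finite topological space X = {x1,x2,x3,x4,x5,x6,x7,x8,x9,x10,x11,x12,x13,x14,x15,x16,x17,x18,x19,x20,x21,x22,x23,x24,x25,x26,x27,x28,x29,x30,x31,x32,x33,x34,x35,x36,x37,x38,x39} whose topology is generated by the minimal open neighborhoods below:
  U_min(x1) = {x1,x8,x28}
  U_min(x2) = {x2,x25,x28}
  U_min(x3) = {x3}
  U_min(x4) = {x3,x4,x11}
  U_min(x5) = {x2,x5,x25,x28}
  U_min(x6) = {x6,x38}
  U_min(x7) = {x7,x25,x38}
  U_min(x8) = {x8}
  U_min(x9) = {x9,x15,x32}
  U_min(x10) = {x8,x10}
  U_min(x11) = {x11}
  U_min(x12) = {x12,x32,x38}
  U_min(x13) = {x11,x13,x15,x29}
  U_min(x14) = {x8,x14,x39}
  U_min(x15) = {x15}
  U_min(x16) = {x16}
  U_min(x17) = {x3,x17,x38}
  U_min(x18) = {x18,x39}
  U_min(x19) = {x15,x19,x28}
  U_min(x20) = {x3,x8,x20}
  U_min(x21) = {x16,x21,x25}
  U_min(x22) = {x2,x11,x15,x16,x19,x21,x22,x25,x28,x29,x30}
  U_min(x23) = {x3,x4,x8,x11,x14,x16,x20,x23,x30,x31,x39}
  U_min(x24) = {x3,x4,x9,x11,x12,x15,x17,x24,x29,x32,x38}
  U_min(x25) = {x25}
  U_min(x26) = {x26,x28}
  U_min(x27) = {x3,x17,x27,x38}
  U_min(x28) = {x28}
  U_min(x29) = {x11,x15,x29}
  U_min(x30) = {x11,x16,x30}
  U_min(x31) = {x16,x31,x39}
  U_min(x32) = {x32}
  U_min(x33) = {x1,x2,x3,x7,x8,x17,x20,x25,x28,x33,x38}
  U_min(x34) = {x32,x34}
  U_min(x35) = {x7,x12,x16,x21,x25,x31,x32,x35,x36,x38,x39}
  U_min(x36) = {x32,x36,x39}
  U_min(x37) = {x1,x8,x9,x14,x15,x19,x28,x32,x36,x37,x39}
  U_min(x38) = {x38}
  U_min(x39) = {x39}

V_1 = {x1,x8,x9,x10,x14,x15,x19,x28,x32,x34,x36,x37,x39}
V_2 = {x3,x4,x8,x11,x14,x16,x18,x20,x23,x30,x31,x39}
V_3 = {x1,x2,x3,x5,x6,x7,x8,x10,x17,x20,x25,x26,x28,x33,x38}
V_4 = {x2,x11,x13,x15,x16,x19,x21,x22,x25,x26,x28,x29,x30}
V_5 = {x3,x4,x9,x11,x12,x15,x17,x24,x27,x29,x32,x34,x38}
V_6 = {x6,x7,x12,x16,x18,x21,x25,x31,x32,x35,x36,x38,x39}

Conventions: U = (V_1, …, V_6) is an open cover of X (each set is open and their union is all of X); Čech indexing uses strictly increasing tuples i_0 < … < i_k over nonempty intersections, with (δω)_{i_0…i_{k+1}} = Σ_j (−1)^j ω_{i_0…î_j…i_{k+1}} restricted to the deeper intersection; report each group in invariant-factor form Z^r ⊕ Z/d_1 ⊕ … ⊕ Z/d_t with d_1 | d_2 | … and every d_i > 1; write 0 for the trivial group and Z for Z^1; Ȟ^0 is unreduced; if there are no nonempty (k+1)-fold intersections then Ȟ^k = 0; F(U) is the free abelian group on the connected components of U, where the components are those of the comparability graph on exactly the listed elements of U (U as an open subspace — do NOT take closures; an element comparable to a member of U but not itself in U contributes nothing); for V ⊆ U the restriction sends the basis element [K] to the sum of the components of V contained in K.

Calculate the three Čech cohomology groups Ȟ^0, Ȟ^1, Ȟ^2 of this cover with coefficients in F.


Ȟ^0 = Z; Ȟ^1 = 0; Ȟ^2 = Z/2

nonempty intersections:
  V12={x8,x14,x39} V13={x1,x8,x10,x28} V14={x15,x19,x28} V15={x9,x15,x32,x34} V16={x32,x36,x39} V23={x3,x8,x20} V24={x11,x16,x30} V25={x3,x4,x11} V26={x16,x18,x31,x39} V34={x2,x25,x26,x28} V35={x3,x17,x38} V36={x6,x7,x25,x38} V45={x11,x15,x29} V46={x16,x21,x25} V56={x12,x32,x38}
  V123={x8} V126={x39} V134={x28} V145={x15} V156={x32} V235={x3} V245={x11} V246={x16} V346={x25} V356={x38}
components per intersection:
  V1: {x1,x8,x9,x10,x14,x15,x19,x28,x32,x34,x36,x37,x39}
  V2: {x3,x4,x8,x11,x14,x16,x18,x20,x23,x30,x31,x39}
  V3: {x1,x2,x3,x5,x6,x7,x8,x10,x17,x20,x25,x26,x28,x33,x38}
  V4: {x2,x11,x13,x15,x16,x19,x21,x22,x25,x26,x28,x29,x30}
  V5: {x3,x4,x9,x11,x12,x15,x17,x24,x27,x29,x32,x34,x38}
  V6: {x6,x7,x12,x16,x18,x21,x25,x31,x32,x35,x36,x38,x39}
  V12: {x8,x14,x39}
  V13: {x1,x8,x10,x28}
  V14: {x15,x19,x28}
  V15: {x9,x15,x32,x34}
  V16: {x32,x36,x39}
  V23: {x3,x8,x20}
  V24: {x11,x16,x30}
  V25: {x3,x4,x11}
  V26: {x16,x18,x31,x39}
  V34: {x2,x25,x26,x28}
  V35: {x3,x17,x38}
  V36: {x6,x7,x25,x38}
  V45: {x11,x15,x29}
  V46: {x16,x21,x25}
  V56: {x12,x32,x38}
  V123: {x8}
  V126: {x39}
  V134: {x28}
  V145: {x15}
  V156: {x32}
  V235: {x3}
  V245: {x11}
  V246: {x16}
  V346: {x25}
  V356: {x38}
C dims 6,15,10; δ0: rk 5, SNF 1^5; δ1: rk 10, SNF 1^9·2
Ȟ^0: (6−5)−0=1 ⇒ Z
Ȟ^1: (15−10)−5=0 ⇒ 0
Ȟ^2: (10−0)−10=0 plus torsion [2] ⇒ Z/2


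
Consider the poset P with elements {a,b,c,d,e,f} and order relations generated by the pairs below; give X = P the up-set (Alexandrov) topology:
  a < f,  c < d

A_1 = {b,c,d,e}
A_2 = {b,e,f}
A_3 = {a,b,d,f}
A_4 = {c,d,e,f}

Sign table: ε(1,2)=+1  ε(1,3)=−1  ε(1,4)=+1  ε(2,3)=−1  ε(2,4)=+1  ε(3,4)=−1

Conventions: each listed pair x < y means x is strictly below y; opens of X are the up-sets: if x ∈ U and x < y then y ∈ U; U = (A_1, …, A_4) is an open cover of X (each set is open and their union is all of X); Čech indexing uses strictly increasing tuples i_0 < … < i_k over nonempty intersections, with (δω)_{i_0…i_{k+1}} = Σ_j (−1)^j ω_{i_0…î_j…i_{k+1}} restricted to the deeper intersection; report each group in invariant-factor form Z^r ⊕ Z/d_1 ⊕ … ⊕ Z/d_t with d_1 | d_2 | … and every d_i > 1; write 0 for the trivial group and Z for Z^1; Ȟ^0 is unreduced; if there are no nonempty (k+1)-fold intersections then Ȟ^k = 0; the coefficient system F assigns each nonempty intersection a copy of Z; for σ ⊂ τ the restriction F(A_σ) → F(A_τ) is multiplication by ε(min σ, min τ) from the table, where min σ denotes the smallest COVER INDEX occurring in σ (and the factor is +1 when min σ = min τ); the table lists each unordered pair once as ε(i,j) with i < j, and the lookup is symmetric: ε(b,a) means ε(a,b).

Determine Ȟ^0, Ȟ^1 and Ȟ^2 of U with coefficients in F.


nerve simplices:
  A12={b,e} A13={b,d} A14={c,d,e} A23={b,f} A24={e,f} A34={d,f}
  A123={b} A124={e} A134={d} A234={f}
C dims 4,6,4; δ0: rk 3, SNF 1^3; δ1: rk 3, SNF 1^3
degree 0: 4−3−0 = 1 → Ȟ^0 ≅ Z
degree 1: 6−3−3 = 0 → Ȟ^1 ≅ 0
degree 2: 4−0−3 = 1 → Ȟ^2 ≅ Z

Ȟ^0 ≅ Z, Ȟ^1 ≅ 0, Ȟ^2 ≅ Z


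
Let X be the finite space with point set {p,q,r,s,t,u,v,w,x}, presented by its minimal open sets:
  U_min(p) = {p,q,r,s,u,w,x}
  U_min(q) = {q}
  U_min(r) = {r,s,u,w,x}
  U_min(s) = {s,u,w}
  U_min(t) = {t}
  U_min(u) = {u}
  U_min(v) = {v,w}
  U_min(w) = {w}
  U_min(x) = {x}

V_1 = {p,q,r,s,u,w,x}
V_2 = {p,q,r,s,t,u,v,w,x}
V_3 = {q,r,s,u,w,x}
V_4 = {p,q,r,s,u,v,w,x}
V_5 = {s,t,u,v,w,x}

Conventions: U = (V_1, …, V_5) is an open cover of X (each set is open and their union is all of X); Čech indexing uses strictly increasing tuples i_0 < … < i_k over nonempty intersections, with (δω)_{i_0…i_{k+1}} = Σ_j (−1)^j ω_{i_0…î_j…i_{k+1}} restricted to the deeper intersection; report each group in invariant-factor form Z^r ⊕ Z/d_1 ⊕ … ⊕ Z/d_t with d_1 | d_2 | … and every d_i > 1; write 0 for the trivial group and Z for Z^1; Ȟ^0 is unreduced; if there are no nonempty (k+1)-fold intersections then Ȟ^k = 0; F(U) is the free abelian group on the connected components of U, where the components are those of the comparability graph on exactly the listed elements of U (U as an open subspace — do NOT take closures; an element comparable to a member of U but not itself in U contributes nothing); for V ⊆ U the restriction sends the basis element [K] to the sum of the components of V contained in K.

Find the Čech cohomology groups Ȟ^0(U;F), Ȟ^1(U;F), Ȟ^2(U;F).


Ȟ^0 = Z^2; Ȟ^1 = 0; Ȟ^2 = 0

nonempty overlaps:
  V12={p,q,r,s,u,w,x} V13={q,r,s,u,w,x} V14={p,q,r,s,u,w,x} V15={s,u,w,x} V23={q,r,s,u,w,x} V24={p,q,r,s,u,v,w,x} V25={s,t,u,v,w,x} V34={q,r,s,u,w,x} V35={s,u,w,x} V45={s,u,v,w,x}
  V123={q,r,s,u,w,x} V124={p,q,r,s,u,w,x} V125={s,u,w,x} V134={q,r,s,u,w,x} V135={s,u,w,x} V145={s,u,w,x} V234={q,r,s,u,w,x} V235={s,u,w,x} V245={s,u,v,w,x} V345={s,u,w,x}
  V1234={q,r,s,u,w,x} V1235={s,u,w,x} V1245={s,u,w,x} V1345={s,u,w,x} V2345={s,u,w,x}
  V12345={s,u,w,x}
components per intersection:
  V1: {p,q,r,s,u,w,x}
  V2: {p,q,r,s,u,v,w,x} {t}
  V3: {q} {r,s,u,w,x}
  V4: {p,q,r,s,u,v,w,x}
  V5: {s,u,v,w} {t} {x}
  V12: {p,q,r,s,u,w,x}
  V13: {q} {r,s,u,w,x}
  V14: {p,q,r,s,u,w,x}
  V15: {s,u,w} {x}
  V23: {q} {r,s,u,w,x}
  V24: {p,q,r,s,u,v,w,x}
  V25: {s,u,v,w} {t} {x}
  V34: {q} {r,s,u,w,x}
  V35: {s,u,w} {x}
  V45: {s,u,v,w} {x}
  V123: {q} {r,s,u,w,x}
  V124: {p,q,r,s,u,w,x}
  V125: {s,u,w} {x}
  V134: {q} {r,s,u,w,x}
  V135: {s,u,w} {x}
  V145: {s,u,w} {x}
  V234: {q} {r,s,u,w,x}
  V235: {s,u,w} {x}
  V245: {s,u,v,w} {x}
  V345: {s,u,w} {x}
  V1234: {q} {r,s,u,w,x}
  V1235: {s,u,w} {x}
  V1245: {s,u,w} {x}
  V1345: {s,u,w} {x}
  V2345: {s,u,w} {x}
  V12345: {s,u,w} {x}
C dims 9,18,19,10; δ0: rk 7, SNF 1^7; δ1: rk 11, SNF 1^11; δ2: rk 8, SNF 1^8
degree 0: 9−7−0 = 2 → Ȟ^0 ≅ Z^2
degree 1: 18−11−7 = 0 → Ȟ^1 ≅ 0
degree 2: 19−8−11 = 0 → Ȟ^2 ≅ 0


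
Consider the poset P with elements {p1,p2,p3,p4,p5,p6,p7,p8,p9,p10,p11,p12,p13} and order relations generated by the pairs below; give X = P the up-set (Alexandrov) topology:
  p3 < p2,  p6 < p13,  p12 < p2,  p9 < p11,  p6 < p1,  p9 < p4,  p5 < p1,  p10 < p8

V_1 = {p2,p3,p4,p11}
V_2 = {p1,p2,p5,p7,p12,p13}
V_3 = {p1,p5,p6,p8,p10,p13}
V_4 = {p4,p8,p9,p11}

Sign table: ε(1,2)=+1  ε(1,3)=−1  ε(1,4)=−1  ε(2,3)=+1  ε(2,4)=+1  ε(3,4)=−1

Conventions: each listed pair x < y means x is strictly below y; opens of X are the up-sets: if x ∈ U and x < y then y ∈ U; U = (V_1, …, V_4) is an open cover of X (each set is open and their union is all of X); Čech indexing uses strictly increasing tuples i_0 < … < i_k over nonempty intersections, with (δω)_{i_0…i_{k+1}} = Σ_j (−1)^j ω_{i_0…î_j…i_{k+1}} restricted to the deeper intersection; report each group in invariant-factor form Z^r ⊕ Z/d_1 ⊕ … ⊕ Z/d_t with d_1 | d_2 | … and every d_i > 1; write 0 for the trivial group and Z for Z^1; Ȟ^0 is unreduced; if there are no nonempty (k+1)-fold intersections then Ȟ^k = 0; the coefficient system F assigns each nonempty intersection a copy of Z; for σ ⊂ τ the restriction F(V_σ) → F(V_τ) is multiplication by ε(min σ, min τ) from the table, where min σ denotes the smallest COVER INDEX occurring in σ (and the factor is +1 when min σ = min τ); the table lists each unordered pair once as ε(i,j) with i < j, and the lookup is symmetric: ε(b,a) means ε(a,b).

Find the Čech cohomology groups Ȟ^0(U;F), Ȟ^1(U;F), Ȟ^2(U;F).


nerve simplices:
  V12={p2} V14={p4,p11} V23={p1,p5,p13} V34={p8}
C dims 4,4; δ0: rk 3, SNF 1^3
degree 0: 4−3−0 = 1 → Ȟ^0 ≅ Z
degree 1: 4−0−3 = 1 → Ȟ^1 ≅ Z
degree 2: 0−0−0 = 0 → Ȟ^2 ≅ 0

Ȟ^0 = Z, Ȟ^1 = Z, Ȟ^2 = 0


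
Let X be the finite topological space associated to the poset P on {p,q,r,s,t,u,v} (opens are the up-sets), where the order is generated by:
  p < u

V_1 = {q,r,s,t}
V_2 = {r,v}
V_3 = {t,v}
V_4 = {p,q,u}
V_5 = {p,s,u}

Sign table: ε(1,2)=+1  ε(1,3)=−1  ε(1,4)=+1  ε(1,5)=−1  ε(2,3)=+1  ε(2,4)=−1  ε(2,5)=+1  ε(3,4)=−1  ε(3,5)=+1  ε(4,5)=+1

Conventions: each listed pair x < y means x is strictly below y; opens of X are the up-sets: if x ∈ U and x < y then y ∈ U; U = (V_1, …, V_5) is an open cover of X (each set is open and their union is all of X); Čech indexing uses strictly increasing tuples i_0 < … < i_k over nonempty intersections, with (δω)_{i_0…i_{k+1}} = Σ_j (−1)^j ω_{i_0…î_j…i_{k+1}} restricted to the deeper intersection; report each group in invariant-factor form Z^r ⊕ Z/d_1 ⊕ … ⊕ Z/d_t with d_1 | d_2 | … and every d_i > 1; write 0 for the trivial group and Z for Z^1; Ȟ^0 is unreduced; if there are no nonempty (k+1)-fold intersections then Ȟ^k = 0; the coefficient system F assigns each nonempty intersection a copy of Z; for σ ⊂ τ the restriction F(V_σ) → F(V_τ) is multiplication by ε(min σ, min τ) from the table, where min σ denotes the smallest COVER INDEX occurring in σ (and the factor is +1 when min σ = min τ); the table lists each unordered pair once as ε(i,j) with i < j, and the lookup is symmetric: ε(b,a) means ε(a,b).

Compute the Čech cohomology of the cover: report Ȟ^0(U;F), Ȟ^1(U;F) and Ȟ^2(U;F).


Ȟ^0 = 0, Ȟ^1 = Z ⊕ Z/2 and Ȟ^2 = 0

nonempty overlaps:
  V12={r} V13={t} V14={q} V15={s} V23={v} V45={p,u}
C dims 5,6; δ0: rk 5, SNF 1^4·2
degree 0: 5−5−0 = 0 → Ȟ^0 ≅ 0
degree 1: 6−0−5 = 1 plus torsion [2] → Ȟ^1 ≅ Z ⊕ Z/2
degree 2: 0−0−0 = 0 → Ȟ^2 ≅ 0


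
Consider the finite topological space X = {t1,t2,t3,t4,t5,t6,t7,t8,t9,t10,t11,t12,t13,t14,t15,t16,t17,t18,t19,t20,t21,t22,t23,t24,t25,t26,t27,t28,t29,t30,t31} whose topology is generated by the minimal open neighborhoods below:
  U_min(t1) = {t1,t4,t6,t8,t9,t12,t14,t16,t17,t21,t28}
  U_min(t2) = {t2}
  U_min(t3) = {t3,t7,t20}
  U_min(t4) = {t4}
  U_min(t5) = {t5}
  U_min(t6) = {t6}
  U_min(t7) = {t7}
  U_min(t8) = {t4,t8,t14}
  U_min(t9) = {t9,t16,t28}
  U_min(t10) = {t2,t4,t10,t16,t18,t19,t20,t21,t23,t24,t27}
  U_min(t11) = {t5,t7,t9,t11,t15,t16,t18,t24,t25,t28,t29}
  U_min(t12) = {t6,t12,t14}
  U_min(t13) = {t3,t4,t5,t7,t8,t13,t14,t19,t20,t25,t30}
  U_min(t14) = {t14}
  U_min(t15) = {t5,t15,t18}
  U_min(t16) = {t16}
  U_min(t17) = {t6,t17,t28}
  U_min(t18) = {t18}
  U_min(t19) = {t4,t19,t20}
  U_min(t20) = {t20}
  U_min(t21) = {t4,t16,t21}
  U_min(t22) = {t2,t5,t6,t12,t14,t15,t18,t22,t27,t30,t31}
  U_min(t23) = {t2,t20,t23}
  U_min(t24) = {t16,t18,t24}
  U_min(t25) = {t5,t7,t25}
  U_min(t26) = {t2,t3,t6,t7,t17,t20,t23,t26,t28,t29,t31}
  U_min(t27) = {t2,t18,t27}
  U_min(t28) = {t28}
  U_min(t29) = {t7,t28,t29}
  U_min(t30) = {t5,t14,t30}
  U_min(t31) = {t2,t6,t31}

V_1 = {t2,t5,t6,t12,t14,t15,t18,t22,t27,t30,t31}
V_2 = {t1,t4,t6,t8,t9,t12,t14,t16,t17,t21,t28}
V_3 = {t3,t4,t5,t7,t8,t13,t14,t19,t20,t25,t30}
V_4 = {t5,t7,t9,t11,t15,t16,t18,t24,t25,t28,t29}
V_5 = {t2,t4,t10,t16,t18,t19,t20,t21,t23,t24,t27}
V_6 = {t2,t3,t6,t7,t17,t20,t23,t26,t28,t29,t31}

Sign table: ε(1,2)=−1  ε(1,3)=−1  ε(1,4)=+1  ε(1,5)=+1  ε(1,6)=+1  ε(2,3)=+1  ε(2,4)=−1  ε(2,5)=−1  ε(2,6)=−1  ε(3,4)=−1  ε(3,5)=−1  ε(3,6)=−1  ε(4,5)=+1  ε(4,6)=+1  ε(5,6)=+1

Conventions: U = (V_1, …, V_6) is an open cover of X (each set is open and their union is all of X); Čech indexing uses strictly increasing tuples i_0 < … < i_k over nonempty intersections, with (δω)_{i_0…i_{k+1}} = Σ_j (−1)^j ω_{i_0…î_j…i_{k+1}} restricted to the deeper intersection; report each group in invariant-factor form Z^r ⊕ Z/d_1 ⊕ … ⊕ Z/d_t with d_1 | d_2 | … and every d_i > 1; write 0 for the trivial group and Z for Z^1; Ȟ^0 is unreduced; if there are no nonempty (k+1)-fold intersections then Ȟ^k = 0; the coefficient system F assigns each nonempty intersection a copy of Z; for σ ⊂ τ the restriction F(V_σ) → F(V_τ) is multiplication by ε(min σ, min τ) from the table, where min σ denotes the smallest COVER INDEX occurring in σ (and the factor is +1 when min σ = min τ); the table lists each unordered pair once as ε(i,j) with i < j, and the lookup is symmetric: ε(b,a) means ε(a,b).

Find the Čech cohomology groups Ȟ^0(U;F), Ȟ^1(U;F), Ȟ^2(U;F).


Ȟ^0 ≅ Z,  Ȟ^1 ≅ 0,  Ȟ^2 ≅ Z/2

nerve of the cover:
  V12={t6,t12,t14} V13={t5,t14,t30} V14={t5,t15,t18} V15={t2,t18,t27} V16={t2,t6,t31} V23={t4,t8,t14} V24={t9,t16,t28} V25={t4,t16,t21} V26={t6,t17,t28} V34={t5,t7,t25} V35={t4,t19,t20} V36={t3,t7,t20} V45={t16,t18,t24} V46={t7,t28,t29} V56={t2,t20,t23}
  V123={t14} V126={t6} V134={t5} V145={t18} V156={t2} V235={t4} V245={t16} V246={t28} V346={t7} V356={t20}
C dims 6,15,10; δ0: rk 5, SNF 1^5; δ1: rk 10, SNF 1^9·2
Ȟ^0 = (6 − 5) − 0 = 1, so Ȟ^0 ≅ Z
Ȟ^1 = (15 − 10) − 5 = 0, so Ȟ^1 ≅ 0
Ȟ^2 = (10 − 0) − 10 = 0 plus torsion [2], so Ȟ^2 ≅ Z/2


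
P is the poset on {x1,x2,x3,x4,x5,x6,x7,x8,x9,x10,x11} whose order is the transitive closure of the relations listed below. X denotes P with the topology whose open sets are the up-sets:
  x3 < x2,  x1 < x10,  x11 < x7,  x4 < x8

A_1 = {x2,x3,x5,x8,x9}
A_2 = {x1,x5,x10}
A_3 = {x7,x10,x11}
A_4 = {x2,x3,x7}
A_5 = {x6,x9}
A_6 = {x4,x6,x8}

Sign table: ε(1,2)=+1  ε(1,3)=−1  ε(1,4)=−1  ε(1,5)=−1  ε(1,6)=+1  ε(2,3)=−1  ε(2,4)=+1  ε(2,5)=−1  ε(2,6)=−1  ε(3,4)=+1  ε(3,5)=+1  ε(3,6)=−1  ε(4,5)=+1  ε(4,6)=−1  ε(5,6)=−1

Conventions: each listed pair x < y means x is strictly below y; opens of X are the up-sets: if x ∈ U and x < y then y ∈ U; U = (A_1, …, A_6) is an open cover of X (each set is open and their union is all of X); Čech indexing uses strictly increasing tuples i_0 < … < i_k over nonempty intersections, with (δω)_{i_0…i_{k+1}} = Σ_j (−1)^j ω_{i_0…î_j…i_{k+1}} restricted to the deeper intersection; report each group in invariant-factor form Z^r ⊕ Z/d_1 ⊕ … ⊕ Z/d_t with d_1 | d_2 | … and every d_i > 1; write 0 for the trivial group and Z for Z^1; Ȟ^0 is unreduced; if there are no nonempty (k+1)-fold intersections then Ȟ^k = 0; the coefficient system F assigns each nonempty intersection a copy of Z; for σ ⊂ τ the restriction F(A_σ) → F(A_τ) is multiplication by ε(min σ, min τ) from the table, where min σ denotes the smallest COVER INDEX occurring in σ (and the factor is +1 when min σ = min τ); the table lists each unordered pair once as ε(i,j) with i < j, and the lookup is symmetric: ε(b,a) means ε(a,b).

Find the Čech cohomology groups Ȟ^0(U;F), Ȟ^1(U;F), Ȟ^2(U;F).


nonempty overlaps:
  A12={x5} A14={x2,x3} A15={x9} A16={x8} A23={x10} A34={x7} A56={x6}
C dims 6,7; δ0: rk 5, SNF 1^5
degree 0: 6−5−0 = 1 → Ȟ^0 ≅ Z
degree 1: 7−0−5 = 2 → Ȟ^1 ≅ Z^2
degree 2: 0−0−0 = 0 → Ȟ^2 ≅ 0

Ȟ^0 ≅ Z, Ȟ^1 ≅ Z^2 and Ȟ^2 ≅ 0


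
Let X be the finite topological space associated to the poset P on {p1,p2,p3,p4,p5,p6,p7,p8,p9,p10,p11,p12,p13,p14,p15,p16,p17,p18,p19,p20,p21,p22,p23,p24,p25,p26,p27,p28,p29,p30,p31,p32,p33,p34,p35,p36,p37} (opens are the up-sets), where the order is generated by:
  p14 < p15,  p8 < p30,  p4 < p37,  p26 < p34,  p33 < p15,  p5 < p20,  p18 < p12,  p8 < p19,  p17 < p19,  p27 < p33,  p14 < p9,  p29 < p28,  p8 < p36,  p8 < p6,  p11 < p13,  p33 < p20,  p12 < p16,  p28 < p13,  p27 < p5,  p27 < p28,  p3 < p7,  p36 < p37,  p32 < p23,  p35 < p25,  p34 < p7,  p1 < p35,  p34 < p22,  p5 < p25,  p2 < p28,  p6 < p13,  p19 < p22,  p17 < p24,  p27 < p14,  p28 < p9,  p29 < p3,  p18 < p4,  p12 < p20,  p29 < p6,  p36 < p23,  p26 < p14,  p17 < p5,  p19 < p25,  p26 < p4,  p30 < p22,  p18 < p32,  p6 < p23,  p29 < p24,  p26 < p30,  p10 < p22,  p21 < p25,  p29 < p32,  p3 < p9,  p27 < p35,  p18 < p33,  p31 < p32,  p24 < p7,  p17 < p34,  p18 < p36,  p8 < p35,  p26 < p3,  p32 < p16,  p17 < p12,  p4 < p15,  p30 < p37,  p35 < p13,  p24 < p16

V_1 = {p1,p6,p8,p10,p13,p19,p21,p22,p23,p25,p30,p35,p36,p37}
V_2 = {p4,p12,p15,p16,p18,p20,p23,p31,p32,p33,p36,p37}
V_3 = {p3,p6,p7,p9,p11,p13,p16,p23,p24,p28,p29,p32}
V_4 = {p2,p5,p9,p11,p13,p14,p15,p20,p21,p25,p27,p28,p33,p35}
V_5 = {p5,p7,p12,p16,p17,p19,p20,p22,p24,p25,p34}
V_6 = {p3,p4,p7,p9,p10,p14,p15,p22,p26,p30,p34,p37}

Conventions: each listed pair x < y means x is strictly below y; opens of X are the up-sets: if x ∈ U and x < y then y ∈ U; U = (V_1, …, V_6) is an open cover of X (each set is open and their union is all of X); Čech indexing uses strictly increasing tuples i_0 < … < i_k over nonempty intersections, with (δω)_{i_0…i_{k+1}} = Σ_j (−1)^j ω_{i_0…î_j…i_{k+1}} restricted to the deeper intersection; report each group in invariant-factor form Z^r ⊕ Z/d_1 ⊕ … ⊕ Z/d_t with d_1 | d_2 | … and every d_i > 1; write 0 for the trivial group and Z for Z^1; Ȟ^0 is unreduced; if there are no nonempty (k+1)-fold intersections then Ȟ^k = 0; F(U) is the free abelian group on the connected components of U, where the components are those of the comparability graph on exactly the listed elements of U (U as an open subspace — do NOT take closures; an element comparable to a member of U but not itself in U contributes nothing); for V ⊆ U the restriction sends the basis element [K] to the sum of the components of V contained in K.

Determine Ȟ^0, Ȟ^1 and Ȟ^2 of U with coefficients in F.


nerve simplices:
  V12={p23,p36,p37} V13={p6,p13,p23} V14={p13,p21,p25,p35} V15={p19,p22,p25} V16={p10,p22,p30,p37} V23={p16,p23,p32} V24={p15,p20,p33} V25={p12,p16,p20} V26={p4,p15,p37} V34={p9,p11,p13,p28} V35={p7,p16,p24} V36={p3,p7,p9} V45={p5,p20,p25} V46={p9,p14,p15} V56={p7,p22,p34}
  V123={p23} V126={p37} V134={p13} V145={p25} V156={p22} V235={p16} V245={p20} V246={p15} V346={p9} V356={p7}
components per intersection:
  V1: {p1,p6,p8,p10,p13,p19,p21,p22,p23,p25,p30,p35,p36,p37}
  V2: {p4,p12,p15,p16,p18,p20,p23,p31,p32,p33,p36,p37}
  V3: {p3,p6,p7,p9,p11,p13,p16,p23,p24,p28,p29,p32}
  V4: {p2,p5,p9,p11,p13,p14,p15,p20,p21,p25,p27,p28,p33,p35}
  V5: {p5,p7,p12,p16,p17,p19,p20,p22,p24,p25,p34}
  V6: {p3,p4,p7,p9,p10,p14,p15,p22,p26,p30,p34,p37}
  V12: {p23,p36,p37}
  V13: {p6,p13,p23}
  V14: {p13,p21,p25,p35}
  V15: {p19,p22,p25}
  V16: {p10,p22,p30,p37}
  V23: {p16,p23,p32}
  V24: {p15,p20,p33}
  V25: {p12,p16,p20}
  V26: {p4,p15,p37}
  V34: {p9,p11,p13,p28}
  V35: {p7,p16,p24}
  V36: {p3,p7,p9}
  V45: {p5,p20,p25}
  V46: {p9,p14,p15}
  V56: {p7,p22,p34}
  V123: {p23}
  V126: {p37}
  V134: {p13}
  V145: {p25}
  V156: {p22}
  V235: {p16}
  V245: {p20}
  V246: {p15}
  V346: {p9}
  V356: {p7}
C dims 6,15,10; δ0: rk 5, SNF 1^5; δ1: rk 10, SNF 1^9·2
degree 0: 6−5−0 = 1 → Ȟ^0 ≅ Z
degree 1: 15−10−5 = 0 → Ȟ^1 ≅ 0
degree 2: 10−0−10 = 0 plus torsion [2] → Ȟ^2 ≅ Z/2

Ȟ^0 = Z, Ȟ^1 = 0 and Ȟ^2 = Z/2
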